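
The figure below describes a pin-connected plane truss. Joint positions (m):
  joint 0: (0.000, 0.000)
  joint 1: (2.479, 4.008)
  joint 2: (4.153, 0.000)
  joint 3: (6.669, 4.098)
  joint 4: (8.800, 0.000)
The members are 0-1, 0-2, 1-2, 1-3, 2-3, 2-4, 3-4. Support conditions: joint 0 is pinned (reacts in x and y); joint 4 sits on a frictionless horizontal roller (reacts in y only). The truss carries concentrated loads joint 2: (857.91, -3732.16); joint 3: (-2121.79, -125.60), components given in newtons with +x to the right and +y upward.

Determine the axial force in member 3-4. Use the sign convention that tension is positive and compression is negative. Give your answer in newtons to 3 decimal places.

N=5 nodes, M=7 members, R=3 reactions → 2N=10, M+R=10
member 0 (0-1): L=4.7127, (cx,cy)=(0.5260,0.8505)
member 1 (0-2): L=4.1530, (cx,cy)=(1.0000,0.0000)
member 2 (1-2): L=4.3435, (cx,cy)=(0.3854,-0.9227)
member 3 (1-3): L=4.1910, (cx,cy)=(0.9998,0.0215)
member 4 (2-3): L=4.8087, (cx,cy)=(0.5232,0.8522)
member 5 (2-4): L=4.6470, (cx,cy)=(1.0000,0.0000)
member 6 (3-4): L=4.6190, (cx,cy)=(0.4614,-0.8872)
solve A·x = −loads:
  F[0-1] = -3514.9202 N (compression)
  F[0-2] = +585.0589 N (tension)
  F[1-2] = +3168.1268 N (tension)
  F[1-3] = -3070.6428 N (compression)
  F[2-3] = +949.0398 N (tension)
  F[2-4] = +451.5925 N (tension)
  F[3-4] = -978.8299 N (compression)
  Rx@0 = +1263.8800 N
  Ry@0 = +2989.3292 N
  Ry@4 = +868.4308 N

-978.830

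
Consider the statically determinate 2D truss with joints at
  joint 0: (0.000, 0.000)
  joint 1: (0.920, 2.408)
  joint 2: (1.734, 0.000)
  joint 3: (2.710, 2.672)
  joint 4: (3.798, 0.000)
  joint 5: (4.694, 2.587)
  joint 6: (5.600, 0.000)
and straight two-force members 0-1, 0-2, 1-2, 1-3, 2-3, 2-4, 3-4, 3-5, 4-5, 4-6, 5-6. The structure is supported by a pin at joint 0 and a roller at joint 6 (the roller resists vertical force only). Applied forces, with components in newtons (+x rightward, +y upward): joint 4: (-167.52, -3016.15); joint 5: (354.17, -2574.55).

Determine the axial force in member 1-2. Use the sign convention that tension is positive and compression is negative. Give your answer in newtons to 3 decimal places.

N=7 nodes, M=11 members, R=3 reactions → 2N=14, M+R=14
member 0 (0-1): L=2.5778, (cx,cy)=(0.3569,0.9341)
member 1 (0-2): L=1.7340, (cx,cy)=(1.0000,0.0000)
member 2 (1-2): L=2.5419, (cx,cy)=(0.3202,-0.9473)
member 3 (1-3): L=1.8094, (cx,cy)=(0.9893,0.1459)
member 4 (2-3): L=2.8447, (cx,cy)=(0.3431,0.9393)
member 5 (2-4): L=2.0640, (cx,cy)=(1.0000,0.0000)
member 6 (3-4): L=2.8850, (cx,cy)=(0.3771,-0.9262)
member 7 (3-5): L=1.9858, (cx,cy)=(0.9991,-0.0428)
member 8 (4-5): L=2.7378, (cx,cy)=(0.3273,0.9449)
member 9 (4-6): L=1.8020, (cx,cy)=(1.0000,0.0000)
member 10 (5-6): L=2.7411, (cx,cy)=(0.3305,-0.9438)
solve A·x = −loads:
  F[0-1] = -1309.7195 N (compression)
  F[0-2] = +654.0870 N (tension)
  F[1-2] = +1160.8309 N (tension)
  F[1-3] = -848.2567 N (compression)
  F[2-3] = -1170.7640 N (compression)
  F[2-4] = +1427.5151 N (tension)
  F[3-4] = +1402.8763 N (tension)
  F[3-5] = -1771.5424 N (compression)
  F[4-5] = +1816.9145 N (tension)
  F[4-6] = +1529.4606 N (tension)
  F[5-6] = -4627.3088 N (compression)
  Rx@0 = -186.6500 N
  Ry@0 = +1223.4655 N
  Ry@6 = +4367.2345 N

1160.831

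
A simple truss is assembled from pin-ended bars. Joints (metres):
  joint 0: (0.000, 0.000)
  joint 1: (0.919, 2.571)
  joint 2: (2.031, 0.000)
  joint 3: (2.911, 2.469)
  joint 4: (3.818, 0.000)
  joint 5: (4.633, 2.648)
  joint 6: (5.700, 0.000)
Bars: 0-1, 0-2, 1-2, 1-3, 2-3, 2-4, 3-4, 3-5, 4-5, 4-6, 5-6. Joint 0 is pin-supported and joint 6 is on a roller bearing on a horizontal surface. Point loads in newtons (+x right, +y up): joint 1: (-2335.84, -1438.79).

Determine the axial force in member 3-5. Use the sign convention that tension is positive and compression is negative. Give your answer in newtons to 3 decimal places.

N=7 nodes, M=11 members, R=3 reactions → 2N=14, M+R=14
member 0 (0-1): L=2.7303, (cx,cy)=(0.3366,0.9417)
member 1 (0-2): L=2.0310, (cx,cy)=(1.0000,0.0000)
member 2 (1-2): L=2.8012, (cx,cy)=(0.3970,-0.9178)
member 3 (1-3): L=1.9946, (cx,cy)=(0.9987,-0.0511)
member 4 (2-3): L=2.6211, (cx,cy)=(0.3357,0.9420)
member 5 (2-4): L=1.7870, (cx,cy)=(1.0000,0.0000)
member 6 (3-4): L=2.6303, (cx,cy)=(0.3448,-0.9387)
member 7 (3-5): L=1.7313, (cx,cy)=(0.9946,0.1034)
member 8 (4-5): L=2.7706, (cx,cy)=(0.2942,0.9558)
member 9 (4-6): L=1.8820, (cx,cy)=(1.0000,0.0000)
member 10 (5-6): L=2.8549, (cx,cy)=(0.3737,-0.9275)
solve A·x = −loads:
  F[0-1] = -2400.4691 N (compression)
  F[0-2] = -1527.8623 N (compression)
  F[1-2] = +828.2764 N (tension)
  F[1-3] = +1200.6272 N (tension)
  F[2-3] = -807.0597 N (compression)
  F[2-4] = -928.1004 N (compression)
  F[3-4] = +942.1013 N (tension)
  F[3-5] = +606.4913 N (tension)
  F[4-5] = -925.2571 N (compression)
  F[4-6] = -331.0655 N (compression)
  F[5-6] = +885.8064 N (tension)
  Rx@0 = +2335.8400 N
  Ry@0 = +2260.4034 N
  Ry@6 = -821.6134 N

606.491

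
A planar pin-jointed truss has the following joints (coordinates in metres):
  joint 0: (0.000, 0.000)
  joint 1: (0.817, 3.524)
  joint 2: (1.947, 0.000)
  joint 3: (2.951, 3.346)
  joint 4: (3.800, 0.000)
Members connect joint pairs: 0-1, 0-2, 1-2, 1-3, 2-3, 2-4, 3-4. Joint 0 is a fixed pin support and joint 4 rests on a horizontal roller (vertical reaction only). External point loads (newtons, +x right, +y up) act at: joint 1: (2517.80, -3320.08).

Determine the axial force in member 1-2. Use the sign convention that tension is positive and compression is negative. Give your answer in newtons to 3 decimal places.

N=5 nodes, M=7 members, R=3 reactions → 2N=10, M+R=10
member 0 (0-1): L=3.6175, (cx,cy)=(0.2258,0.9742)
member 1 (0-2): L=1.9470, (cx,cy)=(1.0000,0.0000)
member 2 (1-2): L=3.7007, (cx,cy)=(0.3053,-0.9522)
member 3 (1-3): L=2.1414, (cx,cy)=(0.9965,-0.0831)
member 4 (2-3): L=3.4934, (cx,cy)=(0.2874,0.9578)
member 5 (2-4): L=1.8530, (cx,cy)=(1.0000,0.0000)
member 6 (3-4): L=3.4520, (cx,cy)=(0.2459,-0.9693)
solve A·x = −loads:
  F[0-1] = -278.5312 N (compression)
  F[0-2] = +2580.7059 N (tension)
  F[1-2] = -3057.3675 N (compression)
  F[1-3] = -1652.8761 N (compression)
  F[2-3] = +3039.5926 N (tension)
  F[2-4] = +773.5759 N (tension)
  F[3-4] = -3145.3566 N (compression)
  Rx@0 = -2517.8000 N
  Ry@0 = +271.3346 N
  Ry@4 = +3048.7454 N

-3057.368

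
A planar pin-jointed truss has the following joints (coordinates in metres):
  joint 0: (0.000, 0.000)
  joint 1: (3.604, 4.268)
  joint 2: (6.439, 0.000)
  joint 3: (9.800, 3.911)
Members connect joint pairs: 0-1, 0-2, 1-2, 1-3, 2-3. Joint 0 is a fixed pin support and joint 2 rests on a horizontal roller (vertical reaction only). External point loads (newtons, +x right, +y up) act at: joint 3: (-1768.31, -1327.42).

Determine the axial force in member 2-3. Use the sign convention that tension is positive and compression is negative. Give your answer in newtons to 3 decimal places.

N=4 nodes, M=5 members, R=3 reactions → 2N=8, M+R=8
member 0 (0-1): L=5.5861, (cx,cy)=(0.6452,0.7640)
member 1 (0-2): L=6.4390, (cx,cy)=(1.0000,0.0000)
member 2 (1-2): L=5.1238, (cx,cy)=(0.5533,-0.8330)
member 3 (1-3): L=6.2063, (cx,cy)=(0.9983,-0.0575)
member 4 (2-3): L=5.1568, (cx,cy)=(0.6518,0.7584)
solve A·x = −loads:
  F[0-1] = -498.8987 N (compression)
  F[0-2] = -1446.4347 N (compression)
  F[1-2] = +498.9681 N (tension)
  F[1-3] = -598.9476 N (compression)
  F[2-3] = -1795.6688 N (compression)
  Rx@0 = +1768.3100 N
  Ry@0 = +381.1775 N
  Ry@2 = +946.2425 N

-1795.669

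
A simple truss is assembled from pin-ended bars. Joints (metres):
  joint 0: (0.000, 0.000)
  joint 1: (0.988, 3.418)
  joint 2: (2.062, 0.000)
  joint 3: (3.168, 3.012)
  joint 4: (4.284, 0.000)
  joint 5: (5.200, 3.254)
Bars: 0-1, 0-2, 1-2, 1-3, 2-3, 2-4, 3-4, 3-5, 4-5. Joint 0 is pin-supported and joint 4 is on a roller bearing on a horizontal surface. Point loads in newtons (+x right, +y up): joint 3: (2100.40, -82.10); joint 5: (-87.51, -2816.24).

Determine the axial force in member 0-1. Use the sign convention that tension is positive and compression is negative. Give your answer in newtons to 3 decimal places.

2072.572

N=6 nodes, M=9 members, R=3 reactions → 2N=12, M+R=12
member 0 (0-1): L=3.5579, (cx,cy)=(0.2777,0.9607)
member 1 (0-2): L=2.0620, (cx,cy)=(1.0000,0.0000)
member 2 (1-2): L=3.5828, (cx,cy)=(0.2998,-0.9540)
member 3 (1-3): L=2.2175, (cx,cy)=(0.9831,-0.1831)
member 4 (2-3): L=3.2086, (cx,cy)=(0.3447,0.9387)
member 5 (2-4): L=2.2220, (cx,cy)=(1.0000,0.0000)
member 6 (3-4): L=3.2121, (cx,cy)=(0.3474,-0.9377)
member 7 (3-5): L=2.0464, (cx,cy)=(0.9930,0.1183)
member 8 (4-5): L=3.3805, (cx,cy)=(0.2710,0.9626)
solve A·x = −loads:
  F[0-1] = +2072.5721 N (tension)
  F[0-2] = +1437.3584 N (tension)
  F[1-2] = -2336.0992 N (compression)
  F[1-3] = +1297.7578 N (tension)
  F[2-3] = +2374.1673 N (tension)
  F[2-4] = -81.2923 N (compression)
  F[3-4] = -2118.2101 N (compression)
  F[3-5] = +734.8816 N (tension)
  F[4-5] = -3015.9792 N (compression)
  Rx@0 = -2012.8900 N
  Ry@0 = -1991.0596 N
  Ry@4 = +4889.3996 N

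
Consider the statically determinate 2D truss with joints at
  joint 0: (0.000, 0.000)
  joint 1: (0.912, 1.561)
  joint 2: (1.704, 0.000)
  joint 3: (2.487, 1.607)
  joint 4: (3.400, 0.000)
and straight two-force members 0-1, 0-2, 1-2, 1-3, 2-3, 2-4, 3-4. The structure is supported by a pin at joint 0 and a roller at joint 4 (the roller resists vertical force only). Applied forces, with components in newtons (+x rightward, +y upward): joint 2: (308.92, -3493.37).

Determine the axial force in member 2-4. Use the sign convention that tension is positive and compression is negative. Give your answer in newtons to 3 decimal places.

N=5 nodes, M=7 members, R=3 reactions → 2N=10, M+R=10
member 0 (0-1): L=1.8079, (cx,cy)=(0.5045,0.8634)
member 1 (0-2): L=1.7040, (cx,cy)=(1.0000,0.0000)
member 2 (1-2): L=1.7504, (cx,cy)=(0.4525,-0.8918)
member 3 (1-3): L=1.5757, (cx,cy)=(0.9996,0.0292)
member 4 (2-3): L=1.7876, (cx,cy)=(0.4380,0.8990)
member 5 (2-4): L=1.6960, (cx,cy)=(1.0000,0.0000)
member 6 (3-4): L=1.8482, (cx,cy)=(0.4940,-0.8695)
solve A·x = −loads:
  F[0-1] = -2018.1830 N (compression)
  F[0-2] = +1327.0036 N (tension)
  F[1-2] = +1892.6446 N (tension)
  F[1-3] = -1875.2322 N (compression)
  F[2-3] = +2008.4604 N (tension)
  F[2-4] = +994.6955 N (tension)
  F[3-4] = -2013.6290 N (compression)
  Rx@0 = -308.9200 N
  Ry@0 = +1742.5752 N
  Ry@4 = +1750.7948 N

994.696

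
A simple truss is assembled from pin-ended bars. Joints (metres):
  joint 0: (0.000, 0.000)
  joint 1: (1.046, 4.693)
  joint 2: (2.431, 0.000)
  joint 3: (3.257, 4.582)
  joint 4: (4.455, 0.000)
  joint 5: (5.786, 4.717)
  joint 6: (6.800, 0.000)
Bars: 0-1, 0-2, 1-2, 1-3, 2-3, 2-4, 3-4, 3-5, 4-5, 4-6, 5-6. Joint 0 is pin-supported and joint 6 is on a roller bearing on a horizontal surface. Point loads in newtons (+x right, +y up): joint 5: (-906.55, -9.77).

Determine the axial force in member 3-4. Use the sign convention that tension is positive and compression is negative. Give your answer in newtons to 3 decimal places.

618.149

N=7 nodes, M=11 members, R=3 reactions → 2N=14, M+R=14
member 0 (0-1): L=4.8082, (cx,cy)=(0.2175,0.9760)
member 1 (0-2): L=2.4310, (cx,cy)=(1.0000,0.0000)
member 2 (1-2): L=4.8931, (cx,cy)=(0.2831,-0.9591)
member 3 (1-3): L=2.2138, (cx,cy)=(0.9987,-0.0501)
member 4 (2-3): L=4.6559, (cx,cy)=(0.1774,0.9841)
member 5 (2-4): L=2.0240, (cx,cy)=(1.0000,0.0000)
member 6 (3-4): L=4.7360, (cx,cy)=(0.2530,-0.9675)
member 7 (3-5): L=2.5326, (cx,cy)=(0.9986,0.0533)
member 8 (4-5): L=4.9012, (cx,cy)=(0.2716,0.9624)
member 9 (4-6): L=2.3450, (cx,cy)=(1.0000,0.0000)
member 10 (5-6): L=4.8248, (cx,cy)=(0.2102,-0.9777)
solve A·x = −loads:
  F[0-1] = -645.7757 N (compression)
  F[0-2] = -766.0634 N (compression)
  F[1-2] = +674.5326 N (tension)
  F[1-3] = -331.8313 N (compression)
  F[2-3] = -657.3755 N (compression)
  F[2-4] = -458.5104 N (compression)
  F[3-4] = +618.1491 N (tension)
  F[3-5] = -605.2639 N (compression)
  F[4-5] = -621.3982 N (compression)
  F[4-6] = -133.3956 N (compression)
  F[5-6] = +634.7152 N (tension)
  Rx@0 = +906.5500 N
  Ry@0 = +630.3093 N
  Ry@6 = -620.5393 N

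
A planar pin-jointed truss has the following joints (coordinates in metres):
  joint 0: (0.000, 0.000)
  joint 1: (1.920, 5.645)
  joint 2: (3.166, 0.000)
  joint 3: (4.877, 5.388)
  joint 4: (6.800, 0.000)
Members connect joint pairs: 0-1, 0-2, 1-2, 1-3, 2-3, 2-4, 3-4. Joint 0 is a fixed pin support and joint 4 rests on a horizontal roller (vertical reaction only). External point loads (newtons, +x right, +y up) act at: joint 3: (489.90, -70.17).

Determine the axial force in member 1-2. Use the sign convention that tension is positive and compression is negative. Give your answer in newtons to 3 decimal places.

N=5 nodes, M=7 members, R=3 reactions → 2N=10, M+R=10
member 0 (0-1): L=5.9626, (cx,cy)=(0.3220,0.9467)
member 1 (0-2): L=3.1660, (cx,cy)=(1.0000,0.0000)
member 2 (1-2): L=5.7809, (cx,cy)=(0.2155,-0.9765)
member 3 (1-3): L=2.9681, (cx,cy)=(0.9962,-0.0866)
member 4 (2-3): L=5.6531, (cx,cy)=(0.3027,0.9531)
member 5 (2-4): L=3.6340, (cx,cy)=(1.0000,0.0000)
member 6 (3-4): L=5.7209, (cx,cy)=(0.3361,-0.9418)
solve A·x = −loads:
  F[0-1] = +389.0521 N (tension)
  F[0-2] = +364.6221 N (tension)
  F[1-2] = -395.9419 N (compression)
  F[1-3] = +211.4125 N (tension)
  F[2-3] = +405.6619 N (tension)
  F[2-4] = +156.5025 N (tension)
  F[3-4] = -465.5914 N (compression)
  Rx@0 = -489.9000 N
  Ry@0 = -368.3300 N
  Ry@4 = +438.5000 N

-395.942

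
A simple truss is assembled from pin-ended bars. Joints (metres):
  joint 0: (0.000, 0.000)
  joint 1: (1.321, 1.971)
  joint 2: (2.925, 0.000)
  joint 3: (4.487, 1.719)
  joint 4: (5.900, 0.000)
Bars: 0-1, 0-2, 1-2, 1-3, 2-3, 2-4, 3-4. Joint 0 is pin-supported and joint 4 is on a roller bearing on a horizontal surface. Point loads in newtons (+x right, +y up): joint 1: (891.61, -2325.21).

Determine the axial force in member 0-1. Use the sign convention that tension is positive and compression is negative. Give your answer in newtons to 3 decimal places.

-1813.851

N=5 nodes, M=7 members, R=3 reactions → 2N=10, M+R=10
member 0 (0-1): L=2.3727, (cx,cy)=(0.5567,0.8307)
member 1 (0-2): L=2.9250, (cx,cy)=(1.0000,0.0000)
member 2 (1-2): L=2.5412, (cx,cy)=(0.6312,-0.7756)
member 3 (1-3): L=3.1760, (cx,cy)=(0.9968,-0.0793)
member 4 (2-3): L=2.3227, (cx,cy)=(0.6725,0.7401)
member 5 (2-4): L=2.9750, (cx,cy)=(1.0000,0.0000)
member 6 (3-4): L=2.2252, (cx,cy)=(0.6350,-0.7725)
solve A·x = −loads:
  F[0-1] = -1813.8514 N (compression)
  F[0-2] = +1901.4553 N (tension)
  F[1-2] = -919.6857 N (compression)
  F[1-3] = -1325.1277 N (compression)
  F[2-3] = +963.8303 N (tension)
  F[2-4] = +672.7728 N (tension)
  F[3-4] = -1059.4878 N (compression)
  Rx@0 = -891.6100 N
  Ry@0 = +1506.7412 N
  Ry@4 = +818.4688 N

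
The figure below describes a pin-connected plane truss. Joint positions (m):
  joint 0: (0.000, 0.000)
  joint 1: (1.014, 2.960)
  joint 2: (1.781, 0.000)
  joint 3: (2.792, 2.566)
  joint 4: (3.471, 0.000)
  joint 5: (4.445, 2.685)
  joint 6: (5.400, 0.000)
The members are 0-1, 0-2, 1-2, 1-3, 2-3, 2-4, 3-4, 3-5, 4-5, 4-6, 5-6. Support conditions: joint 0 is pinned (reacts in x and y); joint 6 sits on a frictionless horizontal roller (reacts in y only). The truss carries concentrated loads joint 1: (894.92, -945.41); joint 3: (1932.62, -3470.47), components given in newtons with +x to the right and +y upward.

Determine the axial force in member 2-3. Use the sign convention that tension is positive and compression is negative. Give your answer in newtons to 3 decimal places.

-417.996

N=7 nodes, M=11 members, R=3 reactions → 2N=14, M+R=14
member 0 (0-1): L=3.1289, (cx,cy)=(0.3241,0.9460)
member 1 (0-2): L=1.7810, (cx,cy)=(1.0000,0.0000)
member 2 (1-2): L=3.0578, (cx,cy)=(0.2508,-0.9680)
member 3 (1-3): L=1.8211, (cx,cy)=(0.9763,-0.2163)
member 4 (2-3): L=2.7580, (cx,cy)=(0.3666,0.9304)
member 5 (2-4): L=1.6900, (cx,cy)=(1.0000,0.0000)
member 6 (3-4): L=2.6543, (cx,cy)=(0.2558,-0.9667)
member 7 (3-5): L=1.6573, (cx,cy)=(0.9974,0.0718)
member 8 (4-5): L=2.8562, (cx,cy)=(0.3410,0.9401)
member 9 (4-6): L=1.9290, (cx,cy)=(1.0000,0.0000)
member 10 (5-6): L=2.8498, (cx,cy)=(0.3351,-0.9422)
solve A·x = −loads:
  F[0-1] = -1094.1412 N (compression)
  F[0-2] = +3182.1284 N (tension)
  F[1-2] = +401.7429 N (tension)
  F[1-3] = -1383.0362 N (compression)
  F[2-3] = -417.9957 N (compression)
  F[2-4] = +3436.1260 N (tension)
  F[3-4] = -3682.8740 N (compression)
  F[3-5] = -2500.4655 N (compression)
  F[4-5] = +3787.3523 N (tension)
  F[4-6] = +1202.4783 N (tension)
  F[5-6] = -3588.2715 N (compression)
  Rx@0 = -2827.5400 N
  Ry@0 = +1035.0904 N
  Ry@6 = +3380.7896 N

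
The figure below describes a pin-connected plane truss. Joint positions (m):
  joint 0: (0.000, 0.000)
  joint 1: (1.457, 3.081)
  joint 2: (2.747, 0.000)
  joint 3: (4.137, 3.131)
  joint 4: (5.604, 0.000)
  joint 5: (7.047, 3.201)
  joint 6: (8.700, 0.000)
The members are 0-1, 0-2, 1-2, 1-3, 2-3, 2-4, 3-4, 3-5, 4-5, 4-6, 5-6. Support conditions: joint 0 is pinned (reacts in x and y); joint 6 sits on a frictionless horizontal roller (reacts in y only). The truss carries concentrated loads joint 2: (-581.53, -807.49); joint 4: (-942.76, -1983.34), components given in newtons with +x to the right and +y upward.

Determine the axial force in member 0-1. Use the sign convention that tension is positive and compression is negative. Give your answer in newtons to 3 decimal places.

-1391.931

N=7 nodes, M=11 members, R=3 reactions → 2N=14, M+R=14
member 0 (0-1): L=3.4081, (cx,cy)=(0.4275,0.9040)
member 1 (0-2): L=2.7470, (cx,cy)=(1.0000,0.0000)
member 2 (1-2): L=3.3402, (cx,cy)=(0.3862,-0.9224)
member 3 (1-3): L=2.6805, (cx,cy)=(0.9998,0.0187)
member 4 (2-3): L=3.4257, (cx,cy)=(0.4058,0.9140)
member 5 (2-4): L=2.8570, (cx,cy)=(1.0000,0.0000)
member 6 (3-4): L=3.4576, (cx,cy)=(0.4243,-0.9055)
member 7 (3-5): L=2.9108, (cx,cy)=(0.9997,0.0240)
member 8 (4-5): L=3.5112, (cx,cy)=(0.4110,0.9116)
member 9 (4-6): L=3.0960, (cx,cy)=(1.0000,0.0000)
member 10 (5-6): L=3.6026, (cx,cy)=(0.4588,-0.8885)
solve A·x = −loads:
  F[0-1] = -1391.9308 N (compression)
  F[0-2] = -929.2311 N (compression)
  F[1-2] = +1341.6509 N (tension)
  F[1-3] = -1113.4105 N (compression)
  F[2-3] = -470.5397 N (compression)
  F[2-4] = +361.3826 N (tension)
  F[3-4] = +458.0587 N (tension)
  F[3-5] = -1498.9204 N (compression)
  F[4-5] = +1720.5661 N (tension)
  F[4-6] = +791.3884 N (tension)
  F[5-6] = -1724.7823 N (compression)
  Rx@0 = +1524.2900 N
  Ry@0 = +1258.3228 N
  Ry@6 = +1532.5072 N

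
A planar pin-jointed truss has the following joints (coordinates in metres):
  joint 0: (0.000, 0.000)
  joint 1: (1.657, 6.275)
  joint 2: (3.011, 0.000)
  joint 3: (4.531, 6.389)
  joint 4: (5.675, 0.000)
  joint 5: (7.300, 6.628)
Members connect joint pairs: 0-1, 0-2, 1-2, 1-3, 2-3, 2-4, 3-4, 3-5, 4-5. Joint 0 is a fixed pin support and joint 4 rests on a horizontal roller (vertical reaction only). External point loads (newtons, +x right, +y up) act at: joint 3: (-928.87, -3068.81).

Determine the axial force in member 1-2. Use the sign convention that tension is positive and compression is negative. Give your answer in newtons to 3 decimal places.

1670.537

N=6 nodes, M=9 members, R=3 reactions → 2N=12, M+R=12
member 0 (0-1): L=6.4901, (cx,cy)=(0.2553,0.9669)
member 1 (0-2): L=3.0110, (cx,cy)=(1.0000,0.0000)
member 2 (1-2): L=6.4194, (cx,cy)=(0.2109,-0.9775)
member 3 (1-3): L=2.8763, (cx,cy)=(0.9992,0.0396)
member 4 (2-3): L=6.5673, (cx,cy)=(0.2314,0.9728)
member 5 (2-4): L=2.6640, (cx,cy)=(1.0000,0.0000)
member 6 (3-4): L=6.4906, (cx,cy)=(0.1763,-0.9843)
member 7 (3-5): L=2.7793, (cx,cy)=(0.9963,0.0860)
member 8 (4-5): L=6.8243, (cx,cy)=(0.2381,0.9712)
solve A·x = −loads:
  F[0-1] = -1721.4146 N (compression)
  F[0-2] = -489.3717 N (compression)
  F[1-2] = +1670.5374 N (tension)
  F[1-3] = -792.4750 N (compression)
  F[2-3] = -1678.5321 N (compression)
  F[2-4] = +251.4768 N (tension)
  F[3-4] = -1426.7822 N (compression)
  F[3-5] = +0.0000 N (tension)
  F[4-5] = -0.0000 N (compression)
  Rx@0 = +928.8700 N
  Ry@0 = +1664.3646 N
  Ry@4 = +1404.4454 N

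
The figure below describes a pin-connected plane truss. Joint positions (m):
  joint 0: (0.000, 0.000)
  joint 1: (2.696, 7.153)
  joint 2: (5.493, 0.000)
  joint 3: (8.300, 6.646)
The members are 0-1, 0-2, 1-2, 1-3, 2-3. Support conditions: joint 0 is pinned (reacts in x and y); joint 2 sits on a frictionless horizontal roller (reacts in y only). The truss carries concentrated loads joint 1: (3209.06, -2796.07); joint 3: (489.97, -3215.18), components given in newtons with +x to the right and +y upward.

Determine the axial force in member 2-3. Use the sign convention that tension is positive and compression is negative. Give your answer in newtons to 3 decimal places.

-3315.387

N=4 nodes, M=5 members, R=3 reactions → 2N=8, M+R=8
member 0 (0-1): L=7.6442, (cx,cy)=(0.3527,0.9357)
member 1 (0-2): L=5.4930, (cx,cy)=(1.0000,0.0000)
member 2 (1-2): L=7.6804, (cx,cy)=(0.3642,-0.9313)
member 3 (1-3): L=5.6269, (cx,cy)=(0.9959,-0.0901)
member 4 (2-3): L=7.2145, (cx,cy)=(0.3891,0.9212)
solve A·x = −loads:
  F[0-1] = +5333.6553 N (tension)
  F[0-2] = +1817.9266 N (tension)
  F[1-2] = -8534.0495 N (compression)
  F[1-3] = +1787.1877 N (tension)
  F[2-3] = -3315.3871 N (compression)
  Rx@0 = -3699.0300 N
  Ry@0 = -4990.9247 N
  Ry@2 = +11002.1747 N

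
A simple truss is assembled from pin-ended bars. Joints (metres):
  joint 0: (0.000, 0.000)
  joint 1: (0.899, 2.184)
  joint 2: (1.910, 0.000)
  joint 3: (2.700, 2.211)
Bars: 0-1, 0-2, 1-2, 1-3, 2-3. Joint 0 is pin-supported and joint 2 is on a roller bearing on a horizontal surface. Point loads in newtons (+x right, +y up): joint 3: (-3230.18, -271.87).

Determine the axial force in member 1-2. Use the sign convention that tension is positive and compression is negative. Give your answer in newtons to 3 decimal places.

3944.484

N=4 nodes, M=5 members, R=3 reactions → 2N=8, M+R=8
member 0 (0-1): L=2.3618, (cx,cy)=(0.3806,0.9247)
member 1 (0-2): L=1.9100, (cx,cy)=(1.0000,0.0000)
member 2 (1-2): L=2.4067, (cx,cy)=(0.4201,-0.9075)
member 3 (1-3): L=1.8012, (cx,cy)=(0.9999,0.0150)
member 4 (2-3): L=2.3479, (cx,cy)=(0.3365,0.9417)
solve A·x = −loads:
  F[0-1] = -3922.0227 N (compression)
  F[0-2] = -1737.2882 N (compression)
  F[1-2] = +3944.4839 N (tension)
  F[1-3] = -3150.2664 N (compression)
  F[2-3] = -238.5569 N (compression)
  Rx@0 = +3230.1800 N
  Ry@0 = +3626.7805 N
  Ry@2 = -3354.9105 N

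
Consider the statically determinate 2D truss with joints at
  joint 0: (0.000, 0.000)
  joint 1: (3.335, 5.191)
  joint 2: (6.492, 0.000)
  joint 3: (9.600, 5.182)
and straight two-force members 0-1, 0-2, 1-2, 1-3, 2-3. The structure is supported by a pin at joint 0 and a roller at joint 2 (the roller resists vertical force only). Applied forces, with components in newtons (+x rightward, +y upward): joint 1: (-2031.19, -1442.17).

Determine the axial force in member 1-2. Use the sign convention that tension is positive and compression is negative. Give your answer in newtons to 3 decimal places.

1033.806

N=4 nodes, M=5 members, R=3 reactions → 2N=8, M+R=8
member 0 (0-1): L=6.1700, (cx,cy)=(0.5405,0.8413)
member 1 (0-2): L=6.4920, (cx,cy)=(1.0000,0.0000)
member 2 (1-2): L=6.0756, (cx,cy)=(0.5196,-0.8544)
member 3 (1-3): L=6.2650, (cx,cy)=(1.0000,-0.0014)
member 4 (2-3): L=6.0426, (cx,cy)=(0.5143,0.8576)
solve A·x = −loads:
  F[0-1] = -2764.0157 N (compression)
  F[0-2] = -537.1842 N (compression)
  F[1-2] = +1033.8060 N (tension)
  F[1-3] = -0.0000 N (tension)
  F[2-3] = +0.0000 N (tension)
  Rx@0 = +2031.1900 N
  Ry@0 = +2325.4526 N
  Ry@2 = -883.2826 N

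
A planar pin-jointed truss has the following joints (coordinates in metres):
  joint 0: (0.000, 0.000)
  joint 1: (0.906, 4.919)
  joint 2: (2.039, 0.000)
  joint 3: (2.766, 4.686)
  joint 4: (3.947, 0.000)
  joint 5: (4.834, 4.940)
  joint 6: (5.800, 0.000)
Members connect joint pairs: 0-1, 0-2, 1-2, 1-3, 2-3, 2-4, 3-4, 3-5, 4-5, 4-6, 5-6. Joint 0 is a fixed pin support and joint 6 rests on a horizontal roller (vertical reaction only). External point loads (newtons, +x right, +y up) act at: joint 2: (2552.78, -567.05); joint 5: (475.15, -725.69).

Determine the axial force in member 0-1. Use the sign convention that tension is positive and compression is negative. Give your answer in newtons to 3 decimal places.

N=7 nodes, M=11 members, R=3 reactions → 2N=14, M+R=14
member 0 (0-1): L=5.0017, (cx,cy)=(0.1811,0.9835)
member 1 (0-2): L=2.0390, (cx,cy)=(1.0000,0.0000)
member 2 (1-2): L=5.0478, (cx,cy)=(0.2245,-0.9745)
member 3 (1-3): L=1.8745, (cx,cy)=(0.9922,-0.1243)
member 4 (2-3): L=4.7421, (cx,cy)=(0.1533,0.9882)
member 5 (2-4): L=1.9080, (cx,cy)=(1.0000,0.0000)
member 6 (3-4): L=4.8325, (cx,cy)=(0.2444,-0.9697)
member 7 (3-5): L=2.0835, (cx,cy)=(0.9925,0.1219)
member 8 (4-5): L=5.0190, (cx,cy)=(0.1767,0.9843)
member 9 (4-6): L=1.8530, (cx,cy)=(1.0000,0.0000)
member 10 (5-6): L=5.0336, (cx,cy)=(0.1919,-0.9814)
solve A·x = −loads:
  F[0-1] = -85.2815 N (compression)
  F[0-2] = +3043.3776 N (tension)
  F[1-2] = +90.6687 N (tension)
  F[1-3] = -36.0784 N (compression)
  F[2-3] = +484.4214 N (tension)
  F[2-4] = +436.6825 N (tension)
  F[3-4] = -478.6007 N (compression)
  F[3-5] = +156.5985 N (tension)
  F[4-5] = +471.5103 N (tension)
  F[4-6] = +236.3902 N (tension)
  F[5-6] = -1231.7650 N (compression)
  Rx@0 = -3027.9300 N
  Ry@0 = +83.8708 N
  Ry@6 = +1208.8692 N

-85.282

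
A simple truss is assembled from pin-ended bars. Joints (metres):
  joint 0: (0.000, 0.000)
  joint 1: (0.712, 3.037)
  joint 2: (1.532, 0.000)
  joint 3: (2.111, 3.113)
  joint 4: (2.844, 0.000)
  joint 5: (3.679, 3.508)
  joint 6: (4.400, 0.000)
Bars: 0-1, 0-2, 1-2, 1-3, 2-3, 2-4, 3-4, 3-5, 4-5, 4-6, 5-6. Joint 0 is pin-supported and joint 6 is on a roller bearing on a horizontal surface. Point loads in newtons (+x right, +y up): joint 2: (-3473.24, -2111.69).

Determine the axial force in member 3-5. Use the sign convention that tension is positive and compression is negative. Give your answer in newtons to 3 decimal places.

-357.768

N=7 nodes, M=11 members, R=3 reactions → 2N=14, M+R=14
member 0 (0-1): L=3.1193, (cx,cy)=(0.2283,0.9736)
member 1 (0-2): L=1.5320, (cx,cy)=(1.0000,0.0000)
member 2 (1-2): L=3.1458, (cx,cy)=(0.2607,-0.9654)
member 3 (1-3): L=1.4011, (cx,cy)=(0.9985,0.0542)
member 4 (2-3): L=3.1664, (cx,cy)=(0.1829,0.9831)
member 5 (2-4): L=1.3120, (cx,cy)=(1.0000,0.0000)
member 6 (3-4): L=3.1981, (cx,cy)=(0.2292,-0.9734)
member 7 (3-5): L=1.6170, (cx,cy)=(0.9697,0.2443)
member 8 (4-5): L=3.6060, (cx,cy)=(0.2316,0.9728)
member 9 (4-6): L=1.5560, (cx,cy)=(1.0000,0.0000)
member 10 (5-6): L=3.5813, (cx,cy)=(0.2013,-0.9795)
solve A·x = −loads:
  F[0-1] = -1413.7586 N (compression)
  F[0-2] = -3150.5453 N (compression)
  F[1-2] = +1387.2223 N (tension)
  F[1-3] = -685.3093 N (compression)
  F[2-3] = +785.6734 N (tension)
  F[2-4] = +540.6335 N (tension)
  F[3-4] = -845.1457 N (compression)
  F[3-5] = -357.7681 N (compression)
  F[4-5] = +845.6315 N (tension)
  F[4-6] = +151.1165 N (tension)
  F[5-6] = -750.6209 N (compression)
  Rx@0 = +3473.2400 N
  Ry@0 = +1376.4379 N
  Ry@6 = +735.2521 N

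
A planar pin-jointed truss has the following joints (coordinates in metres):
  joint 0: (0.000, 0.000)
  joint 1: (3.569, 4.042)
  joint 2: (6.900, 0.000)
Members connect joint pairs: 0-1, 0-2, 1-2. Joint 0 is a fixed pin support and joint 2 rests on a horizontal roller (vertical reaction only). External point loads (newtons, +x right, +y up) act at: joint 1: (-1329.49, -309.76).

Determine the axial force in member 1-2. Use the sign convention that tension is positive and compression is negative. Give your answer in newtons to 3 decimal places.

801.577

N=3 nodes, M=3 members, R=3 reactions → 2N=6, M+R=6
member 0 (0-1): L=5.3922, (cx,cy)=(0.6619,0.7496)
member 1 (0-2): L=6.9000, (cx,cy)=(1.0000,0.0000)
member 2 (1-2): L=5.2377, (cx,cy)=(0.6360,-0.7717)
solve A·x = −loads:
  F[0-1] = -1238.4510 N (compression)
  F[0-2] = -509.7775 N (compression)
  F[1-2] = +801.5769 N (tension)
  Rx@0 = +1329.4900 N
  Ry@0 = +928.3492 N
  Ry@2 = -618.5892 N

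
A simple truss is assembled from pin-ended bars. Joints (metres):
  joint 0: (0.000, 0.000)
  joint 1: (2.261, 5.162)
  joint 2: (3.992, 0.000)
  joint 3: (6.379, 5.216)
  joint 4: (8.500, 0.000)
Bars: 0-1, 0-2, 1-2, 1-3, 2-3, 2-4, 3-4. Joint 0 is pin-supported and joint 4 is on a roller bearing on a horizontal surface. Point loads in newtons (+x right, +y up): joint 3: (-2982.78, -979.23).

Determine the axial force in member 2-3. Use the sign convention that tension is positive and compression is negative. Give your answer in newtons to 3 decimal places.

N=5 nodes, M=7 members, R=3 reactions → 2N=10, M+R=10
member 0 (0-1): L=5.6355, (cx,cy)=(0.4012,0.9160)
member 1 (0-2): L=3.9920, (cx,cy)=(1.0000,0.0000)
member 2 (1-2): L=5.4445, (cx,cy)=(0.3179,-0.9481)
member 3 (1-3): L=4.1184, (cx,cy)=(0.9999,0.0131)
member 4 (2-3): L=5.7362, (cx,cy)=(0.4161,0.9093)
member 5 (2-4): L=4.5080, (cx,cy)=(1.0000,0.0000)
member 6 (3-4): L=5.6307, (cx,cy)=(0.3767,-0.9263)
solve A·x = −loads:
  F[0-1] = -2265.0132 N (compression)
  F[0-2] = -2074.0346 N (compression)
  F[1-2] = +2166.1707 N (tension)
  F[1-3] = -1597.5851 N (compression)
  F[2-3] = -2258.6143 N (compression)
  F[2-4] = -445.4632 N (compression)
  F[3-4] = +1182.5979 N (tension)
  Rx@0 = +2982.7800 N
  Ry@0 = +2074.7209 N
  Ry@4 = -1095.4909 N

-2258.614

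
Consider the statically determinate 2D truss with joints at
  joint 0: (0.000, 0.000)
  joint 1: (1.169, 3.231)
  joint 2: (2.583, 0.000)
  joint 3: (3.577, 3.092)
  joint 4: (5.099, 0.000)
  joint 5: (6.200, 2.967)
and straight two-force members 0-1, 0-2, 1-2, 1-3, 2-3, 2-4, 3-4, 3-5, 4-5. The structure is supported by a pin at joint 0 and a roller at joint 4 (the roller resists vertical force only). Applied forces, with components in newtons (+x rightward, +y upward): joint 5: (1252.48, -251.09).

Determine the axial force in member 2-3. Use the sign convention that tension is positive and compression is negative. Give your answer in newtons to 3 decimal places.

N=6 nodes, M=9 members, R=3 reactions → 2N=12, M+R=12
member 0 (0-1): L=3.4360, (cx,cy)=(0.3402,0.9403)
member 1 (0-2): L=2.5830, (cx,cy)=(1.0000,0.0000)
member 2 (1-2): L=3.5269, (cx,cy)=(0.4009,-0.9161)
member 3 (1-3): L=2.4120, (cx,cy)=(0.9983,-0.0576)
member 4 (2-3): L=3.2478, (cx,cy)=(0.3060,0.9520)
member 5 (2-4): L=2.5160, (cx,cy)=(1.0000,0.0000)
member 6 (3-4): L=3.4463, (cx,cy)=(0.4416,-0.8972)
member 7 (3-5): L=2.6260, (cx,cy)=(0.9989,-0.0476)
member 8 (4-5): L=3.1647, (cx,cy)=(0.3479,0.9375)
solve A·x = −loads:
  F[0-1] = +832.6821 N (tension)
  F[0-2] = +969.1818 N (tension)
  F[1-2] = -895.1727 N (compression)
  F[1-3] = +643.2625 N (tension)
  F[2-3] = +861.4125 N (tension)
  F[2-4] = +346.6521 N (tension)
  F[3-4] = -942.9622 N (compression)
  F[3-5] = +1323.7725 N (tension)
  F[4-5] = -200.6084 N (compression)
  Rx@0 = -1252.4800 N
  Ry@0 = -783.0081 N
  Ry@4 = +1034.0981 N

861.412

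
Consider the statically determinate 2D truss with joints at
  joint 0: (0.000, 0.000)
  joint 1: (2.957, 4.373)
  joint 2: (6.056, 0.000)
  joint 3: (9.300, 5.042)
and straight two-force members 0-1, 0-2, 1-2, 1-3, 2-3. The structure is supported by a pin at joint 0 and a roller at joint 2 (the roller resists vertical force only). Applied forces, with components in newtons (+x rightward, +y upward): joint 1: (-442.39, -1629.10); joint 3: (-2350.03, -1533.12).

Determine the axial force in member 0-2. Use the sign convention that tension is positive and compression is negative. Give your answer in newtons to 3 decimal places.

-1245.014

N=4 nodes, M=5 members, R=3 reactions → 2N=8, M+R=8
member 0 (0-1): L=5.2789, (cx,cy)=(0.5602,0.8284)
member 1 (0-2): L=6.0560, (cx,cy)=(1.0000,0.0000)
member 2 (1-2): L=5.3598, (cx,cy)=(0.5782,-0.8159)
member 3 (1-3): L=6.3782, (cx,cy)=(0.9945,0.1049)
member 4 (2-3): L=5.9954, (cx,cy)=(0.5411,0.8410)
solve A·x = −loads:
  F[0-1] = -2762.4713 N (compression)
  F[0-2] = -1245.0144 N (compression)
  F[1-2] = +618.9626 N (tension)
  F[1-3] = -1471.0130 N (compression)
  F[2-3] = -1639.5628 N (compression)
  Rx@0 = +2792.4200 N
  Ry@0 = +2288.4020 N
  Ry@2 = +873.8180 N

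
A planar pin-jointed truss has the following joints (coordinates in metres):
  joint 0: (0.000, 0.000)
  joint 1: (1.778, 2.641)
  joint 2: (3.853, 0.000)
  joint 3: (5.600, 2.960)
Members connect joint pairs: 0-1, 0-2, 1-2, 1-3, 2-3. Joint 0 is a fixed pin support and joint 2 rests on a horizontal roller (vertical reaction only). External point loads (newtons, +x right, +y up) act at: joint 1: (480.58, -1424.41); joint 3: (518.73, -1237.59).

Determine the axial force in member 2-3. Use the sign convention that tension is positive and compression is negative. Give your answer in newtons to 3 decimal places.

-1564.402

N=4 nodes, M=5 members, R=3 reactions → 2N=8, M+R=8
member 0 (0-1): L=3.1837, (cx,cy)=(0.5585,0.8295)
member 1 (0-2): L=3.8530, (cx,cy)=(1.0000,0.0000)
member 2 (1-2): L=3.3586, (cx,cy)=(0.6178,-0.7863)
member 3 (1-3): L=3.8353, (cx,cy)=(0.9965,0.0832)
member 4 (2-3): L=3.4371, (cx,cy)=(0.5083,0.8612)
solve A·x = −loads:
  F[0-1] = +629.2119 N (tension)
  F[0-2] = +647.9180 N (tension)
  F[1-2] = -2335.7885 N (compression)
  F[1-3] = +1318.4503 N (tension)
  F[2-3] = -1564.4023 N (compression)
  Rx@0 = -999.3100 N
  Ry@0 = -521.9495 N
  Ry@2 = +3183.9495 N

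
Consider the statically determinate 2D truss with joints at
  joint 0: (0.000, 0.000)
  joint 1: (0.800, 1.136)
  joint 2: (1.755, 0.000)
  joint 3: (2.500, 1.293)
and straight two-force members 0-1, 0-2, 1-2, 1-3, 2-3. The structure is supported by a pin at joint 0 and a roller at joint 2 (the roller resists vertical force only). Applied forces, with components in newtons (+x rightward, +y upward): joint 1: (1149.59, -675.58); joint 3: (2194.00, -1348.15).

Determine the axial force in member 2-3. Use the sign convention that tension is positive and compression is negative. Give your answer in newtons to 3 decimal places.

-1890.360

N=4 nodes, M=5 members, R=3 reactions → 2N=8, M+R=8
member 0 (0-1): L=1.3894, (cx,cy)=(0.5758,0.8176)
member 1 (0-2): L=1.7550, (cx,cy)=(1.0000,0.0000)
member 2 (1-2): L=1.4841, (cx,cy)=(0.6435,-0.7655)
member 3 (1-3): L=1.7072, (cx,cy)=(0.9958,0.0920)
member 4 (2-3): L=1.4923, (cx,cy)=(0.4992,0.8665)
solve A·x = −loads:
  F[0-1] = +3137.4839 N (tension)
  F[0-2] = +1537.0938 N (tension)
  F[1-2] = -3855.2680 N (compression)
  F[1-3] = +3151.0940 N (tension)
  F[2-3] = -1890.3601 N (compression)
  Rx@0 = -3343.5900 N
  Ry@0 = -2565.2246 N
  Ry@2 = +4588.9546 N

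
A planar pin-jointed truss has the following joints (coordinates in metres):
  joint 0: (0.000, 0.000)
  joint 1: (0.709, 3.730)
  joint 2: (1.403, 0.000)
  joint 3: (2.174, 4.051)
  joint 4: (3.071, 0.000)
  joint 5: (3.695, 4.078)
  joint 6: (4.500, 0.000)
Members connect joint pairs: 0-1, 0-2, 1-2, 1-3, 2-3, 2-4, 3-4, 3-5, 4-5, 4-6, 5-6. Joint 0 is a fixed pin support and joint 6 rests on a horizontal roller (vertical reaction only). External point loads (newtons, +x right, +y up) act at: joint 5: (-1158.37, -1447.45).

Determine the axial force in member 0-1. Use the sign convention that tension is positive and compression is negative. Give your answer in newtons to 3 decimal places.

N=7 nodes, M=11 members, R=3 reactions → 2N=14, M+R=14
member 0 (0-1): L=3.7968, (cx,cy)=(0.1867,0.9824)
member 1 (0-2): L=1.4030, (cx,cy)=(1.0000,0.0000)
member 2 (1-2): L=3.7940, (cx,cy)=(0.1829,-0.9831)
member 3 (1-3): L=1.4998, (cx,cy)=(0.9768,0.2140)
member 4 (2-3): L=4.1237, (cx,cy)=(0.1870,0.9824)
member 5 (2-4): L=1.6680, (cx,cy)=(1.0000,0.0000)
member 6 (3-4): L=4.1491, (cx,cy)=(0.2162,-0.9764)
member 7 (3-5): L=1.5212, (cx,cy)=(0.9998,0.0177)
member 8 (4-5): L=4.1255, (cx,cy)=(0.1513,0.9885)
member 9 (4-6): L=1.4290, (cx,cy)=(1.0000,0.0000)
member 10 (5-6): L=4.1567, (cx,cy)=(0.1937,-0.9811)
solve A·x = −loads:
  F[0-1] = -1332.1051 N (compression)
  F[0-2] = -909.6168 N (compression)
  F[1-2] = +1225.7220 N (tension)
  F[1-3] = -484.1824 N (compression)
  F[2-3] = -1226.6724 N (compression)
  F[2-4] = -456.0605 N (compression)
  F[3-4] = +1322.4046 N (tension)
  F[3-5] = -988.3563 N (compression)
  F[4-5] = -1306.1591 N (compression)
  F[4-6] = +27.3946 N (tension)
  F[5-6] = -141.4547 N (compression)
  Rx@0 = +1158.3700 N
  Ry@0 = +1308.6734 N
  Ry@6 = +138.7766 N

-1332.105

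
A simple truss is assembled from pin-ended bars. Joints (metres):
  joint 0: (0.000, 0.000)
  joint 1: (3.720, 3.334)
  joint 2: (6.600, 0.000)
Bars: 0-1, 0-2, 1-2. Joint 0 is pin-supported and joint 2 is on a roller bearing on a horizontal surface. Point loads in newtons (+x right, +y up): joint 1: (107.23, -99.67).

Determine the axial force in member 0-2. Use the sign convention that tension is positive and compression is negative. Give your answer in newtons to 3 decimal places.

N=3 nodes, M=3 members, R=3 reactions → 2N=6, M+R=6
member 0 (0-1): L=4.9954, (cx,cy)=(0.7447,0.6674)
member 1 (0-2): L=6.6000, (cx,cy)=(1.0000,0.0000)
member 2 (1-2): L=4.4057, (cx,cy)=(0.6537,-0.7568)
solve A·x = −loads:
  F[0-1] = +15.9946 N (tension)
  F[0-2] = +95.3190 N (tension)
  F[1-2] = -145.8141 N (compression)
  Rx@0 = -107.2300 N
  Ry@0 = -10.6750 N
  Ry@2 = +110.3450 N

95.319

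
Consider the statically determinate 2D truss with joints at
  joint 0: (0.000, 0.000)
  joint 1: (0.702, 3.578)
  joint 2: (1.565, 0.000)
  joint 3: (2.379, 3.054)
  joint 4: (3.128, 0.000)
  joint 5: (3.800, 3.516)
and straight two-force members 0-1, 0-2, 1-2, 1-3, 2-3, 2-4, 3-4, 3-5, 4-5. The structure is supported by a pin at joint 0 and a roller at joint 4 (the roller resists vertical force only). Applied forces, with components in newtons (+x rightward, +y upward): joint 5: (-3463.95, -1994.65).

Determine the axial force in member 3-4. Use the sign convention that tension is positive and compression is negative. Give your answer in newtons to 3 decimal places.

N=6 nodes, M=9 members, R=3 reactions → 2N=12, M+R=12
member 0 (0-1): L=3.6462, (cx,cy)=(0.1925,0.9813)
member 1 (0-2): L=1.5650, (cx,cy)=(1.0000,0.0000)
member 2 (1-2): L=3.6806, (cx,cy)=(0.2345,-0.9721)
member 3 (1-3): L=1.7570, (cx,cy)=(0.9545,-0.2982)
member 4 (2-3): L=3.1606, (cx,cy)=(0.2575,0.9663)
member 5 (2-4): L=1.5630, (cx,cy)=(1.0000,0.0000)
member 6 (3-4): L=3.1445, (cx,cy)=(0.2382,-0.9712)
member 7 (3-5): L=1.4942, (cx,cy)=(0.9510,0.3092)
member 8 (4-5): L=3.5796, (cx,cy)=(0.1877,0.9822)
solve A·x = −loads:
  F[0-1] = -3531.1666 N (compression)
  F[0-2] = -2784.1002 N (compression)
  F[1-2] = +4091.3329 N (tension)
  F[1-3] = -1717.3087 N (compression)
  F[2-3] = -4116.1297 N (compression)
  F[2-4] = -764.7093 N (compression)
  F[3-4] = +2467.4518 N (tension)
  F[3-5] = -3456.3325 N (compression)
  F[4-5] = -942.7406 N (compression)
  Rx@0 = +3463.9500 N
  Ry@0 = +3465.1034 N
  Ry@4 = -1470.4534 N

2467.452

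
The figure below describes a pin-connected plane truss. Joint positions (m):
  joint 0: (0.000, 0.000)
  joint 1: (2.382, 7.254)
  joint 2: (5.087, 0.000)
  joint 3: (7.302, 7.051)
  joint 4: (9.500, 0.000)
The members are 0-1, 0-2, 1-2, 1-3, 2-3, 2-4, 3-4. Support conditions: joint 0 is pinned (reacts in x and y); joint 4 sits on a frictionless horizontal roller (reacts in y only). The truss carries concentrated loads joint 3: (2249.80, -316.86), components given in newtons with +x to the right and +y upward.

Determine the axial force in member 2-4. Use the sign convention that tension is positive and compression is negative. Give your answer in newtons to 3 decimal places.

596.454

N=5 nodes, M=7 members, R=3 reactions → 2N=10, M+R=10
member 0 (0-1): L=7.6351, (cx,cy)=(0.3120,0.9501)
member 1 (0-2): L=5.0870, (cx,cy)=(1.0000,0.0000)
member 2 (1-2): L=7.7419, (cx,cy)=(0.3494,-0.9370)
member 3 (1-3): L=4.9242, (cx,cy)=(0.9991,-0.0412)
member 4 (2-3): L=7.3907, (cx,cy)=(0.2997,0.9540)
member 5 (2-4): L=4.4130, (cx,cy)=(1.0000,0.0000)
member 6 (3-4): L=7.3856, (cx,cy)=(0.2976,-0.9547)
solve A·x = −loads:
  F[0-1] = +1680.3846 N (tension)
  F[0-2] = +1725.5519 N (tension)
  F[1-2] = -1753.9738 N (compression)
  F[1-3] = +1138.0469 N (tension)
  F[2-3] = +1722.6124 N (tension)
  F[2-4] = +596.4538 N (tension)
  F[3-4] = -2004.1848 N (compression)
  Rx@0 = -2249.8000 N
  Ry@0 = -1596.5138 N
  Ry@4 = +1913.3738 N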